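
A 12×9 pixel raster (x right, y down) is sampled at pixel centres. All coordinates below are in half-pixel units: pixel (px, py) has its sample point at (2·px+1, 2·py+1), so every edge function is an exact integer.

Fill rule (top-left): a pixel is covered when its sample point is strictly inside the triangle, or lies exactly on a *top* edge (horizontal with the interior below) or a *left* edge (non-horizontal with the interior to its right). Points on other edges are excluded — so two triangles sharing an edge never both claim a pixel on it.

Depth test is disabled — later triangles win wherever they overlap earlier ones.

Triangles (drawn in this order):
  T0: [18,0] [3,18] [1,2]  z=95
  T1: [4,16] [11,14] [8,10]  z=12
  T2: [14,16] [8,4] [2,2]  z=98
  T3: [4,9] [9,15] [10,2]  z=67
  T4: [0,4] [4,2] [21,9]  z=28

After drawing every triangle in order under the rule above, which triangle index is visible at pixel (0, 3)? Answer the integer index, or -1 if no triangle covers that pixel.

T0:
  2·area = 276
  edge (18, 0)→(3, 18): d=(-15,18) right/bottom  bias=-1
  edge (3, 18)→(1, 2): d=(-2,-16) top-left  bias=+0
  edge (1, 2)→(18, 0): d=(17,-2) top-left  bias=+0
    (5,0)@(11, 1): e=[111,162,3] → X
    (6,0)@(13, 1): e=[75,194,7] → X
    (7,0)@(15, 1): e=[39,226,11] → X
    (8,0)@(17, 1): e=[3,258,15] → X
    (9,0)@(19, 1): e=[-33,290,19] → .
    (1,1)@(3, 3): e=[225,30,21] → X
    (2,1)@(5, 3): e=[189,62,25] → X
    (3,1)@(7, 3): e=[153,94,29] → X
    (4,1)@(9, 3): e=[117,126,33] → X
    (8,1)@(17, 3): e=[-27,254,49] → .
    (1,2)@(3, 5): e=[195,26,55] → X
    (7,2)@(15, 5): e=[-21,218,79] → .
  covered (35 px):
    . . . . . X X X X . . .
    . X X X X X X X . . . .
    . X X X X X X . . . . .
    . X X X X X . . . . . .
    . X X X X . . . . . . .
    . X X X . . . . . . . .
    . X X X . . . . . . . .
    . X X . . . . . . . . .
    . X . . . . . . . . . .
T1:
  2·area = 34  (B↔C swapped to make it positive)
  edge (4, 16)→(8, 10): d=(4,-6) top-left  bias=+0
  edge (8, 10)→(11, 14): d=(3,4) right/bottom  bias=-1
  edge (11, 14)→(4, 16): d=(-7,2) right/bottom  bias=-1
    (3,6)@(7, 13): e=[6,13,15] → X
    (4,6)@(9, 13): e=[18,5,11] → X
    (5,6)@(11, 13): e=[30,-3,7] → .
    (2,7)@(5, 15): e=[2,27,5] → X
    (4,7)@(9, 15): e=[26,11,-3] → .
    (2,8)@(5, 17): e=[10,33,-9] → .
    (3,8)@(7, 17): e=[22,25,-13] → .
  covered (4 px):
    . . . . . . . . . . . .
    . . . . . . . . . . . .
    . . . . . . . . . . . .
    . . . . . . . . . . . .
    . . . . . . . . . . . .
    . . . . . . . . . . . .
    . . . X X . . . . . . .
    . . X X . . . . . . . .
    . . . . . . . . . . . .
T2:
  2·area = 60  (B↔C swapped to make it positive)
  edge (14, 16)→(2, 2): d=(-12,-14) top-left  bias=+0
  edge (2, 2)→(8, 4): d=(6,2) right/bottom  bias=-1
  edge (8, 4)→(14, 16): d=(6,12) right/bottom  bias=-1
    (1,1)@(3, 3): e=[2,4,54] → X
    (2,1)@(5, 3): e=[30,0,30] → .  [on edge]
    (1,2)@(3, 5): e=[-22,16,66] → .
    (2,2)@(5, 5): e=[6,12,42] → X
    (3,2)@(7, 5): e=[34,8,18] → X
    (4,2)@(9, 5): e=[62,4,-6] → .
    (5,2)@(11, 5): e=[90,0,-30] → .  [on edge]
    (2,3)@(5, 7): e=[-18,24,54] → .
    (3,3)@(7, 7): e=[10,20,30] → X
    (4,3)@(9, 7): e=[38,16,6] → X
    (5,3)@(11, 7): e=[66,12,-18] → .
    (8,3)@(17, 7): e=[150,0,-90] → .  [on edge]
    (11,4)@(23, 9): e=[210,0,-150] → .  [on edge]
  covered (7 px):
    . . . . . . . . . . . .
    . X . . . . . . . . . .
    . . X X . . . . . . . .
    . . . X X . . . . . . .
    . . . . X . . . . . . .
    . . . . . X . . . . . .
    . . . . . . . . . . . .
    . . . . . . . . . . . .
    . . . . . . . . . . . .
T3:
  2·area = 71  (B↔C swapped to make it positive)
  edge (4, 9)→(10, 2): d=(6,-7) top-left  bias=+0
  edge (10, 2)→(9, 15): d=(-1,13) right/bottom  bias=-1
  edge (9, 15)→(4, 9): d=(-5,-6) top-left  bias=+0
    (4,2)@(9, 5): e=[11,10,50] → X
    (5,2)@(11, 5): e=[25,-16,62] → .
    (3,3)@(7, 7): e=[9,34,28] → X
    (5,3)@(11, 7): e=[37,-18,52] → .
    (2,4)@(5, 9): e=[7,58,6] → X
    (5,4)@(11, 9): e=[49,-20,42] → .
    (2,5)@(5, 11): e=[19,56,-4] → .
    (3,5)@(7, 11): e=[33,30,8] → X
    (5,5)@(11, 11): e=[61,-22,32] → .
    (3,6)@(7, 13): e=[45,28,-2] → .
    (4,6)@(9, 13): e=[59,2,10] → X
    (5,6)@(11, 13): e=[73,-24,22] → .
    (4,7)@(9, 15): e=[71,0,0] → .  [on edge]
  covered (9 px):
    . . . . . . . . . . . .
    . . . . . . . . . . . .
    . . . . X . . . . . . .
    . . . X X . . . . . . .
    . . X X X . . . . . . .
    . . . X X . . . . . . .
    . . . . X . . . . . . .
    . . . . . . . . . . . .
    . . . . . . . . . . . .
T4:
  2·area = 62
  edge (0, 4)→(4, 2): d=(4,-2) top-left  bias=+0
  edge (4, 2)→(21, 9): d=(17,7) right/bottom  bias=-1
  edge (21, 9)→(0, 4): d=(-21,-5) top-left  bias=+0
    (1,1)@(3, 3): e=[2,24,36] → X
    (2,1)@(5, 3): e=[6,10,46] → X
    (3,1)@(7, 3): e=[10,-4,56] → .
    (1,2)@(3, 5): e=[10,58,-6] → .
    (2,2)@(5, 5): e=[14,44,4] → X
    (3,2)@(7, 5): e=[18,30,14] → X
    (4,2)@(9, 5): e=[22,16,24] → X
    (5,2)@(11, 5): e=[26,2,34] → X
    (6,2)@(13, 5): e=[30,-12,44] → .
    (2,3)@(5, 7): e=[22,78,-38] → .
    (3,3)@(7, 7): e=[26,64,-28] → .
    (4,3)@(9, 7): e=[30,50,-18] → .
    (10,4)@(21, 9): e=[62,0,0] → .  [on edge]
  covered (8 px):
    . . . . . . . . . . . .
    . X X . . . . . . . . .
    . . X X X X . . . . . .
    . . . . . . X X . . . .
    . . . . . . . . . . . .
    . . . . . . . . . . . .
    . . . . . . . . . . . .
    . . . . . . . . . . . .
    . . . . . . . . . . . .

Z-buffer (winner per pixel, '.' = empty):
  . . . . . 0 0 0 0 . . .
  . 4 4 0 0 0 0 0 . . . .
  . 0 4 4 4 4 0 . . . . .
  . 0 0 3 3 0 4 4 . . . .
  . 0 3 3 3 . . . . . . .
  . 0 0 3 3 2 . . . . . .
  . 0 0 1 3 . . . . . . .
  . 0 1 1 . . . . . . . .
  . 0 . . . . . . . . . .

Result: -1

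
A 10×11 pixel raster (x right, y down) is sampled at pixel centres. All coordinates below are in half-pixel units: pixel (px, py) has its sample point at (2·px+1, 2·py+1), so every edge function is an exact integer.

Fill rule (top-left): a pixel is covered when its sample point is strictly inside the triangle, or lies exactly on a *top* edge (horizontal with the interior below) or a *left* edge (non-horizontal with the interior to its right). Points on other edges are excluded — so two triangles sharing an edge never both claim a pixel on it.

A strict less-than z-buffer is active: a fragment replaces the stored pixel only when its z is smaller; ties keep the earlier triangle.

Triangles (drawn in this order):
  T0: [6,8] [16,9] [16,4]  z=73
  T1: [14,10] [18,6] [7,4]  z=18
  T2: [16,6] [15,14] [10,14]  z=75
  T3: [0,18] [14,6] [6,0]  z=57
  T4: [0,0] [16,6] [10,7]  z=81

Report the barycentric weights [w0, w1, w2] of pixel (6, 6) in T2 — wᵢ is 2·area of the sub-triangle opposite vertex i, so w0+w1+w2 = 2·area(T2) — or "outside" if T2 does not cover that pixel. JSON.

T0:
  2·area = 50  (B↔C swapped to make it positive)
  edge (6, 8)→(16, 4): d=(10,-4) top-left  bias=+0
  edge (16, 4)→(16, 9): d=(0,5) right/bottom  bias=-1
  edge (16, 9)→(6, 8): d=(-10,-1) top-left  bias=+0
    (7,2)@(15, 5): e=[6,5,39] → █
    (8,2)@(17, 5): e=[14,-5,41] → ·
    (4,3)@(9, 7): e=[2,35,13] → █
    (5,3)@(11, 7): e=[10,25,15] → █
    (6,3)@(13, 7): e=[18,15,17] → █
    (8,3)@(17, 7): e=[34,-5,21] → ·
    (4,4)@(9, 9): e=[22,35,-7] → ·
    (5,4)@(11, 9): e=[30,25,-5] → ·
    (6,4)@(13, 9): e=[38,15,-3] → ·
    (7,4)@(15, 9): e=[46,5,-1] → ·
  covered (5 px):
    · · · · · · · · · ·
    · · · · · · · · · ·
    · · · · · · · █ · ·
    · · · · █ █ █ █ · ·
    · · · · · · · · · ·
    · · · · · · · · · ·
    · · · · · · · · · ·
    · · · · · · · · · ·
    · · · · · · · · · ·
    · · · · · · · · · ·
    · · · · · · · · · ·
T1:
  2·area = 52  (B↔C swapped to make it positive)
  edge (14, 10)→(7, 4): d=(-7,-6) top-left  bias=+0
  edge (7, 4)→(18, 6): d=(11,2) right/bottom  bias=-1
  edge (18, 6)→(14, 10): d=(-4,4) right/bottom  bias=-1
    (4,2)@(9, 5): e=[5,7,40] → █
    (5,2)@(11, 5): e=[17,3,32] → █
    (6,2)@(13, 5): e=[29,-1,24] → ·
    (9,2)@(19, 5): e=[65,-13,0] → ·  [on edge]
    (4,3)@(9, 7): e=[-9,29,32] → ·
    (5,3)@(11, 7): e=[3,25,24] → █
    (6,3)@(13, 7): e=[15,21,16] → █
    (7,3)@(15, 7): e=[27,17,8] → █
    (8,3)@(17, 7): e=[39,13,0] → ·  [on edge]
    (5,4)@(11, 9): e=[-11,47,16] → ·
    (6,4)@(13, 9): e=[1,43,8] → █
    (7,4)@(15, 9): e=[13,39,0] → ·  [on edge]
    (6,5)@(13, 11): e=[-13,65,0] → ·  [on edge]
    (5,6)@(11, 13): e=[-39,91,0] → ·  [on edge]
    (4,7)@(9, 15): e=[-65,117,0] → ·  [on edge]
    (3,8)@(7, 17): e=[-91,143,0] → ·  [on edge]
    (2,9)@(5, 19): e=[-117,169,0] → ·  [on edge]
    (1,10)@(3, 21): e=[-143,195,0] → ·  [on edge]
  covered (6 px):
    · · · · · · · · · ·
    · · · · · · · · · ·
    · · · · █ █ · · · ·
    · · · · · █ █ █ · ·
    · · · · · · █ · · ·
    · · · · · · · · · ·
    · · · · · · · · · ·
    · · · · · · · · · ·
    · · · · · · · · · ·
    · · · · · · · · · ·
    · · · · · · · · · ·
T2:
  2·area = 40
  edge (16, 6)→(15, 14): d=(-1,8) right/bottom  bias=-1
  edge (15, 14)→(10, 14): d=(-5,0) right/bottom  bias=-1
  edge (10, 14)→(16, 6): d=(6,-8) top-left  bias=+0
    (7,4)@(15, 9): e=[5,25,10] → █
    (8,4)@(17, 9): e=[-11,25,26] → ·
    (6,5)@(13, 11): e=[19,15,6] → █
    (8,5)@(17, 11): e=[-13,15,38] → ·
    (5,6)@(11, 13): e=[33,5,2] → █
    (8,6)@(17, 13): e=[-15,5,50] → ·
    (5,7)@(11, 15): e=[31,-5,14] → ·
    (6,7)@(13, 15): e=[15,-5,30] → ·
    (7,7)@(15, 15): e=[-1,-5,46] → ·
  covered (6 px):
    · · · · · · · · · ·
    · · · · · · · · · ·
    · · · · · · · · · ·
    · · · · · · · · · ·
    · · · · · · · █ · ·
    · · · · · · █ █ · ·
    · · · · · █ █ █ · ·
    · · · · · · · · · ·
    · · · · · · · · · ·
    · · · · · · · · · ·
    · · · · · · · · · ·
T3:
  2·area = 180  (B↔C swapped to make it positive)
  edge (0, 18)→(6, 0): d=(6,-18) top-left  bias=+0
  edge (6, 0)→(14, 6): d=(8,6) right/bottom  bias=-1
  edge (14, 6)→(0, 18): d=(-14,12) right/bottom  bias=-1
    (3,0)@(7, 1): e=[24,2,154] → █
    (4,0)@(9, 1): e=[60,-10,130] → ·
    (2,1)@(5, 3): e=[0,30,150] → █  [on edge]
    (4,1)@(9, 3): e=[72,6,102] → █
    (5,1)@(11, 3): e=[108,-6,78] → ·
    (2,2)@(5, 5): e=[12,46,122] → █
    (5,2)@(11, 5): e=[120,10,50] → █
    (6,2)@(13, 5): e=[156,-2,26] → ·
    (2,3)@(5, 7): e=[24,62,94] → █
    (6,3)@(13, 7): e=[168,14,-2] → ·
    (1,4)@(3, 9): e=[0,90,90] → █  [on edge]
    (5,4)@(11, 9): e=[144,42,-6] → ·
    (0,7)@(1, 15): e=[0,150,30] → █  [on edge]
  covered (24 px):
    · · · █ · · · · · ·
    · · █ █ █ · · · · ·
    · · █ █ █ █ · · · ·
    · · █ █ █ █ · · · ·
    · █ █ █ █ · · · · ·
    · █ █ █ · · · · · ·
    · █ █ · · · · · · ·
    █ █ · · · · · · · ·
    █ · · · · · · · · ·
    · · · · · · · · · ·
    · · · · · · · · · ·
T4:
  2·area = 52
  edge (0, 0)→(16, 6): d=(16,6) right/bottom  bias=-1
  edge (16, 6)→(10, 7): d=(-6,1) right/bottom  bias=-1
  edge (10, 7)→(0, 0): d=(-10,-7) top-left  bias=+0
    (2,1)@(5, 3): e=[18,29,5] → █
    (3,1)@(7, 3): e=[6,27,19] → █
    (4,1)@(9, 3): e=[-6,25,33] → ·
    (2,2)@(5, 5): e=[50,17,-15] → ·
    (3,2)@(7, 5): e=[38,15,-1] → ·
    (4,2)@(9, 5): e=[26,13,13] → █
    (5,2)@(11, 5): e=[14,11,27] → █
    (6,2)@(13, 5): e=[2,9,41] → █
    (7,2)@(15, 5): e=[-10,7,55] → ·
    (4,3)@(9, 7): e=[58,1,-7] → ·
    (5,3)@(11, 7): e=[46,-1,7] → ·
    (6,3)@(13, 7): e=[34,-3,21] → ·
  covered (5 px):
    · · · · · · · · · ·
    · · █ █ · · · · · ·
    · · · · █ █ █ · · ·
    · · · · · · · · · ·
    · · · · · · · · · ·
    · · · · · · · · · ·
    · · · · · · · · · ·
    · · · · · · · · · ·
    · · · · · · · · · ·
    · · · · · · · · · ·
    · · · · · · · · · ·

Final: [5,18,17]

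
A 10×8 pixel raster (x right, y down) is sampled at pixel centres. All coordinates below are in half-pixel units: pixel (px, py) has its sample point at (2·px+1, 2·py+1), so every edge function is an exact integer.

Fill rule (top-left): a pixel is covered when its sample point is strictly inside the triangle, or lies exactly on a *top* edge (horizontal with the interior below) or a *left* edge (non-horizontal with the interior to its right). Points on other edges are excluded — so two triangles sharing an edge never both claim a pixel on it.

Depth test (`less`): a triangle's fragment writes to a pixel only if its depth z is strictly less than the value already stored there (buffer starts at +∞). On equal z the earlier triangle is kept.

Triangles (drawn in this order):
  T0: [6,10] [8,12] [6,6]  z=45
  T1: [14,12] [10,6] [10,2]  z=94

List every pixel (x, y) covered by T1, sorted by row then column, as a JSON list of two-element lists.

T0:
  2·area = 8  (B↔C swapped to make it positive)
  edge (6, 10)→(6, 6): d=(0,-4) top-left  bias=+0
  edge (6, 6)→(8, 12): d=(2,6) right/bottom  bias=-1
  edge (8, 12)→(6, 10): d=(-2,-2) top-left  bias=+0
    (2,1)@(5, 3): e=[-4,0,12] → ·  [on edge]
    (0,2)@(1, 5): e=[-20,28,0] → ·  [on edge]
    (1,3)@(3, 7): e=[-12,20,0] → ·  [on edge]
    (2,4)@(5, 9): e=[-4,12,0] → ·  [on edge]
    (3,4)@(7, 9): e=[4,0,4] → ·  [on edge]
    (3,5)@(7, 11): e=[4,4,0] → █  [on edge]
    (4,5)@(9, 11): e=[12,-8,4] → ·
    (3,6)@(7, 13): e=[4,8,-4] → ·
    (4,6)@(9, 13): e=[12,-4,0] → ·  [on edge]
    (4,7)@(9, 15): e=[12,0,-4] → ·  [on edge]
    (5,7)@(11, 15): e=[20,-12,0] → ·  [on edge]
  covered (1 px):
    · · · · · · · · · ·
    · · · · · · · · · ·
    · · · · · · · · · ·
    · · · · · · · · · ·
    · · · · · · · · · ·
    · · · █ · · · · · ·
    · · · · · · · · · ·
    · · · · · · · · · ·
T1:
  2·area = 16
  edge (14, 12)→(10, 6): d=(-4,-6) top-left  bias=+0
  edge (10, 6)→(10, 2): d=(0,-4) top-left  bias=+0
  edge (10, 2)→(14, 12): d=(4,10) right/bottom  bias=-1
    (5,2)@(11, 5): e=[10,4,2] → █
    (6,2)@(13, 5): e=[22,12,-18] → ·
    (5,3)@(11, 7): e=[2,4,10] → █
    (6,3)@(13, 7): e=[14,12,-10] → ·
    (5,4)@(11, 9): e=[-6,4,18] → ·
  covered (2 px):
    · · · · · · · · · ·
    · · · · · · · · · ·
    · · · · · █ · · · ·
    · · · · · █ · · · ·
    · · · · · · · · · ·
    · · · · · · · · · ·
    · · · · · · · · · ·
    · · · · · · · · · ·

Result: [[5,2],[5,3]]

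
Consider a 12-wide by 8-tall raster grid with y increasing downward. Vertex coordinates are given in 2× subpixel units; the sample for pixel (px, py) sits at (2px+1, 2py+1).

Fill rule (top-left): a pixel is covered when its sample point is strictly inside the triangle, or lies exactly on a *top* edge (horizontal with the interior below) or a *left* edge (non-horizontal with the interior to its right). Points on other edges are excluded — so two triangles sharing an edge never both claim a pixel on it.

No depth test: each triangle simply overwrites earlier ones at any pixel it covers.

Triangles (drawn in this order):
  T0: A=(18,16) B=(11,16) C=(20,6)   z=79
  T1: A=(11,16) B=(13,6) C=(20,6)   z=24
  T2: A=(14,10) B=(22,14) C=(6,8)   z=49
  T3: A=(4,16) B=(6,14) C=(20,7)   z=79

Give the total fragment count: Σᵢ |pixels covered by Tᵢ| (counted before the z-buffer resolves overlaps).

T0:
  2·area = 70
  edge (18, 16)→(11, 16): d=(-7,0) right/bottom  bias=-1
  edge (11, 16)→(20, 6): d=(9,-10) top-left  bias=+0
  edge (20, 6)→(18, 16): d=(-2,10) right/bottom  bias=-1
    (10,0)@(21, 1): e=[105,-35,0] → .  [on edge]
    (9,4)@(19, 9): e=[49,17,4] → X
    (10,4)@(21, 9): e=[49,37,-16] → .
    (8,5)@(17, 11): e=[35,15,20] → X
    (9,5)@(19, 11): e=[35,35,0] → .  [on edge]
    (7,6)@(15, 13): e=[21,13,36] → X
    (9,6)@(19, 13): e=[21,53,-4] → .
    (6,7)@(13, 15): e=[7,11,52] → X
    (9,7)@(19, 15): e=[7,71,-8] → .
  covered (7 px):
    . . . . . . . . . . . .
    . . . . . . . . . . . .
    . . . . . . . . . . . .
    . . . . . . . . . . . .
    . . . . . . . . . X . .
    . . . . . . . . X . . .
    . . . . . . . X X . . .
    . . . . . . X X X . . .
T1:
  2·area = 70
  edge (11, 16)→(13, 6): d=(2,-10) top-left  bias=+0
  edge (13, 6)→(20, 6): d=(7,0) top-left  bias=+0
  edge (20, 6)→(11, 16): d=(-9,10) right/bottom  bias=-1
    (6,3)@(13, 7): e=[2,7,61] → X
    (7,3)@(15, 7): e=[22,7,41] → X
    (8,3)@(17, 7): e=[42,7,21] → X
    (9,3)@(19, 7): e=[62,7,1] → X
    (10,3)@(21, 7): e=[82,7,-19] → .
    (6,4)@(13, 9): e=[6,21,43] → X
    (9,4)@(19, 9): e=[66,21,-17] → .
    (6,5)@(13, 11): e=[10,35,25] → X
    (8,5)@(17, 11): e=[50,35,-15] → .
    (6,6)@(13, 13): e=[14,49,7] → X
    (7,6)@(15, 13): e=[34,49,-13] → .
    (6,7)@(13, 15): e=[18,63,-11] → .
  covered (10 px):
    . . . . . . . . . . . .
    . . . . . . . . . . . .
    . . . . . . . . . . . .
    . . . . . . X X X X . .
    . . . . . . X X X . . .
    . . . . . . X X . . . .
    . . . . . . X . . . . .
    . . . . . . . . . . . .
T2:
  2·area = 16
  edge (14, 10)→(22, 14): d=(8,4) right/bottom  bias=-1
  edge (22, 14)→(6, 8): d=(-16,-6) top-left  bias=+0
  edge (6, 8)→(14, 10): d=(8,2) right/bottom  bias=-1
    (4,4)@(9, 9): e=[12,2,2] → X
    (5,4)@(11, 9): e=[4,14,-2] → .
    (4,5)@(9, 11): e=[28,-30,18] → .
    (7,5)@(15, 11): e=[4,6,6] → X
    (8,5)@(17, 11): e=[-4,18,2] → .
    (7,6)@(15, 13): e=[20,-26,22] → .
  covered (2 px):
    . . . . . . . . . . . .
    . . . . . . . . . . . .
    . . . . . . . . . . . .
    . . . . . . . . . . . .
    . . . . X . . . . . . .
    . . . . . . . X . . . .
    . . . . . . . . . . . .
    . . . . . . . . . . . .
T3:
  2·area = 14
  edge (4, 16)→(6, 14): d=(2,-2) top-left  bias=+0
  edge (6, 14)→(20, 7): d=(14,-7) top-left  bias=+0
  edge (20, 7)→(4, 16): d=(-16,9) right/bottom  bias=-1
    (9,0)@(19, 1): e=[0,-91,105] → .  [on edge]
    (8,1)@(17, 3): e=[0,-77,91] → .  [on edge]
    (7,2)@(15, 5): e=[0,-63,77] → .  [on edge]
    (6,3)@(13, 7): e=[0,-49,63] → .  [on edge]
    (5,4)@(11, 9): e=[0,-35,49] → .  [on edge]
    (4,5)@(9, 11): e=[0,-21,35] → .  [on edge]
    (3,6)@(7, 13): e=[0,-7,21] → .  [on edge]
    (4,6)@(9, 13): e=[4,7,3] → X
    (5,6)@(11, 13): e=[8,21,-15] → .
    (2,7)@(5, 15): e=[0,7,7] → X  [on edge]
    (3,7)@(7, 15): e=[4,21,-11] → .
    (4,7)@(9, 15): e=[8,35,-29] → .
  covered (2 px):
    . . . . . . . . . . . .
    . . . . . . . . . . . .
    . . . . . . . . . . . .
    . . . . . . . . . . . .
    . . . . . . . . . . . .
    . . . . . . . . . . . .
    . . . . X . . . . . . .
    . . X . . . . . . . . .

Answer: 21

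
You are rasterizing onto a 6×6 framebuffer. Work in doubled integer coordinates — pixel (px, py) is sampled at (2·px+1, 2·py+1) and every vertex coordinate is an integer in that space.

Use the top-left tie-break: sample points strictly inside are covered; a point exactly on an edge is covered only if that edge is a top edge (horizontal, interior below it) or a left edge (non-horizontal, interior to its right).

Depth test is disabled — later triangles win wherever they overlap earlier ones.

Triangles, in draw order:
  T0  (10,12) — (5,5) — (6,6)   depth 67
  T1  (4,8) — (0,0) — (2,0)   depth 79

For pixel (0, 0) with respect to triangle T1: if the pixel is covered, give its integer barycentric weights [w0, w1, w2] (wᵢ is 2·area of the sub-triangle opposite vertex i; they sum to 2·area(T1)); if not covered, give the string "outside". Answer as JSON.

T0:
  2·area = 2
  edge (10, 12)→(5, 5): d=(-5,-7) top-left  bias=+0
  edge (5, 5)→(6, 6): d=(1,1) right/bottom  bias=-1
  edge (6, 6)→(10, 12): d=(4,6) right/bottom  bias=-1
    (0,0)@(1, 1): e=[-8,0,10] → ·  [on edge]
    (1,1)@(3, 3): e=[-4,0,6] → ·  [on edge]
    (2,2)@(5, 5): e=[0,0,2] → ·  [on edge]
    (3,3)@(7, 7): e=[4,0,-2] → ·  [on edge]
    (4,4)@(9, 9): e=[8,0,-6] → ·  [on edge]
    (5,5)@(11, 11): e=[12,0,-10] → ·  [on edge]
  covered (0 px):
    · · · · · ·
    · · · · · ·
    · · · · · ·
    · · · · · ·
    · · · · · ·
    · · · · · ·
T1:
  2·area = 16
  edge (4, 8)→(0, 0): d=(-4,-8) top-left  bias=+0
  edge (0, 0)→(2, 0): d=(2,0) top-left  bias=+0
  edge (2, 0)→(4, 8): d=(2,8) right/bottom  bias=-1
    (0,0)@(1, 1): e=[4,2,10] → █
    (1,0)@(3, 1): e=[20,2,-6] → ·
    (0,1)@(1, 3): e=[-4,6,14] → ·
    (1,2)@(3, 5): e=[4,10,2] → █
    (2,2)@(5, 5): e=[20,10,-14] → ·
    (1,3)@(3, 7): e=[-4,14,6] → ·
  covered (2 px):
    █ · · · · ·
    · · · · · ·
    · █ · · · ·
    · · · · · ·
    · · · · · ·
    · · · · · ·

Answer: [2,10,4]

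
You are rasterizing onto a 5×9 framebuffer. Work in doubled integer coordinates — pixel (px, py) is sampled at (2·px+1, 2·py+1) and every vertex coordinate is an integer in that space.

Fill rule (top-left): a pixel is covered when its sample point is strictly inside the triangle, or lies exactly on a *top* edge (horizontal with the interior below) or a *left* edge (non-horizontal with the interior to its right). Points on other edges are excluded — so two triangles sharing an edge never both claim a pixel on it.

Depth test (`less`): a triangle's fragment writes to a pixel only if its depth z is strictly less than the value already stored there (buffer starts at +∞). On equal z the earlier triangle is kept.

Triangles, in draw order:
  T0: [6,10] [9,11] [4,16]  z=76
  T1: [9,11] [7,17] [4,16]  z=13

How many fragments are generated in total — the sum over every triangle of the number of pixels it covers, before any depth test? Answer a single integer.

T0:
  2·area = 20
  edge (6, 10)→(9, 11): d=(3,1) right/bottom  bias=-1
  edge (9, 11)→(4, 16): d=(-5,5) right/bottom  bias=-1
  edge (4, 16)→(6, 10): d=(2,-6) top-left  bias=+0
    (4,0)@(9, 1): e=[-30,50,0] → .  [on edge]
    (3,3)@(7, 7): e=[-10,30,0] → .  [on edge]
    (1,4)@(3, 9): e=[0,40,-20] → .  [on edge]
    (3,5)@(7, 11): e=[2,10,8] → X
    (4,5)@(9, 11): e=[0,0,20] → .  [on edge]
    (2,6)@(5, 13): e=[10,10,0] → X  [on edge]
    (3,6)@(7, 13): e=[8,0,12] → .  [on edge]
    (2,7)@(5, 15): e=[16,0,4] → .  [on edge]
    (1,8)@(3, 17): e=[24,0,-4] → .  [on edge]
  covered (2 px):
    . . . . .
    . . . . .
    . . . . .
    . . . . .
    . . . . .
    . . . X .
    . . X . .
    . . . . .
    . . . . .
T1:
  2·area = 20
  edge (9, 11)→(7, 17): d=(-2,6) right/bottom  bias=-1
  edge (7, 17)→(4, 16): d=(-3,-1) top-left  bias=+0
  edge (4, 16)→(9, 11): d=(5,-5) top-left  bias=+0
    (4,5)@(9, 11): e=[0,20,0] → .  [on edge]
    (3,6)@(7, 13): e=[8,12,0] → X  [on edge]
    (4,6)@(9, 13): e=[-4,14,10] → .
    (0,7)@(1, 15): e=[40,0,-20] → .  [on edge]
    (2,7)@(5, 15): e=[16,4,0] → X  [on edge]
    (4,7)@(9, 15): e=[-8,8,20] → .
    (1,8)@(3, 17): e=[24,-4,0] → .  [on edge]
    (2,8)@(5, 17): e=[12,-2,10] → .
    (3,8)@(7, 17): e=[0,0,20] → .  [on edge]
  covered (3 px):
    . . . . .
    . . . . .
    . . . . .
    . . . . .
    . . . . .
    . . . . .
    . . . X .
    . . X X .
    . . . . .

Result: 5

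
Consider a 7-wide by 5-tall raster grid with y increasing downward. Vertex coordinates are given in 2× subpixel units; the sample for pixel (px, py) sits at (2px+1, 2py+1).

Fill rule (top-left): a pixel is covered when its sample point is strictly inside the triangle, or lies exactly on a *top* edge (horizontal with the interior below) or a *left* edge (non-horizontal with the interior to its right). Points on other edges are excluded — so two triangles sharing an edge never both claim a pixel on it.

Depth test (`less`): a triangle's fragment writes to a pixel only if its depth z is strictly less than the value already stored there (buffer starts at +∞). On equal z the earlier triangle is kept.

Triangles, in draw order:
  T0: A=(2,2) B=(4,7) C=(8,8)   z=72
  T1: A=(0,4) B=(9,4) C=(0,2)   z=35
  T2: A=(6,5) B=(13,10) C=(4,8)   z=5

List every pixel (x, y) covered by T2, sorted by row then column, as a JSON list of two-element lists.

T0:
  2·area = 18  (B↔C swapped to make it positive)
  edge (2, 2)→(8, 8): d=(6,6) right/bottom  bias=-1
  edge (8, 8)→(4, 7): d=(-4,-1) top-left  bias=+0
  edge (4, 7)→(2, 2): d=(-2,-5) top-left  bias=+0
    (0,0)@(1, 1): e=[0,21,-3] → .  [on edge]
    (1,1)@(3, 3): e=[0,15,3] → .  [on edge]
    (2,2)@(5, 5): e=[0,9,9] → .  [on edge]
    (2,3)@(5, 7): e=[12,1,5] → X
    (3,3)@(7, 7): e=[0,3,15] → .  [on edge]
    (2,4)@(5, 9): e=[24,-7,1] → .
    (4,4)@(9, 9): e=[0,-3,21] → .  [on edge]
  covered (1 px):
    . . . . . . .
    . . . . . . .
    . . . . . . .
    . . X . . . .
    . . . . . . .
T1:
  2·area = 18  (B↔C swapped to make it positive)
  edge (0, 4)→(0, 2): d=(0,-2) top-left  bias=+0
  edge (0, 2)→(9, 4): d=(9,2) right/bottom  bias=-1
  edge (9, 4)→(0, 4): d=(-9,0) right/bottom  bias=-1
    (0,1)@(1, 3): e=[2,7,9] → X
    (1,1)@(3, 3): e=[6,3,9] → X
    (2,1)@(5, 3): e=[10,-1,9] → .
    (0,2)@(1, 5): e=[2,25,-9] → .
    (1,2)@(3, 5): e=[6,21,-9] → .
  covered (2 px):
    . . . . . . .
    X X . . . . .
    . . . . . . .
    . . . . . . .
    . . . . . . .
T2:
  2·area = 31
  edge (6, 5)→(13, 10): d=(7,5) right/bottom  bias=-1
  edge (13, 10)→(4, 8): d=(-9,-2) top-left  bias=+0
  edge (4, 8)→(6, 5): d=(2,-3) top-left  bias=+0
    (2,3)@(5, 7): e=[19,11,1] → X
    (3,3)@(7, 7): e=[9,15,7] → X
    (4,3)@(9, 7): e=[-1,19,13] → .
    (2,4)@(5, 9): e=[33,-7,5] → .
    (3,4)@(7, 9): e=[23,-3,11] → .
    (4,4)@(9, 9): e=[13,1,17] → X
    (5,4)@(11, 9): e=[3,5,23] → X
    (6,4)@(13, 9): e=[-7,9,29] → .
  covered (4 px):
    . . . . . . .
    . . . . . . .
    . . . . . . .
    . . X X . . .
    . . . . X X .

Final: [[2,3],[3,3],[4,4],[5,4]]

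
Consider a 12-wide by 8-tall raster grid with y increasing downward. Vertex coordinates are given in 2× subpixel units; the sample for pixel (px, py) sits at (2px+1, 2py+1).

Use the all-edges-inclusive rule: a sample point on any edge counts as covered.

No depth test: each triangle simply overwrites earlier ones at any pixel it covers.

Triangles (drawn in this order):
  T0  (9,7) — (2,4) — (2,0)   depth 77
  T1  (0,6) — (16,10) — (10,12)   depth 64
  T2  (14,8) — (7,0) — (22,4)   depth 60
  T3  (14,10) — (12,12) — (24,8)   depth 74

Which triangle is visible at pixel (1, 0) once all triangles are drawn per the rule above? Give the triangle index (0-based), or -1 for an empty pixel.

T0:
  2·area = 28
  edge (9, 7)→(2, 4): d=(-7,-3) inclusive
  edge (2, 4)→(2, 0): d=(0,-4) inclusive
  edge (2, 0)→(9, 7): d=(7,7) inclusive
    (1,0)@(3, 1): e=[24,4,0] → #  [on edge]
    (2,0)@(5, 1): e=[30,12,-14] → ·
    (1,1)@(3, 3): e=[10,4,14] → #
    (2,1)@(5, 3): e=[16,12,0] → #  [on edge]
    (3,1)@(7, 3): e=[22,20,-14] → ·
    (1,2)@(3, 5): e=[-4,4,28] → ·
    (2,2)@(5, 5): e=[2,12,14] → #
    (3,2)@(7, 5): e=[8,20,0] → #  [on edge]
    (4,2)@(9, 5): e=[14,28,-14] → ·
    (2,3)@(5, 7): e=[-12,12,28] → ·
    (3,3)@(7, 7): e=[-6,20,14] → ·
    (4,3)@(9, 7): e=[0,28,0] → #  [on edge]
    (5,4)@(11, 9): e=[-8,36,0] → ·  [on edge]
    (6,5)@(13, 11): e=[-16,44,0] → ·  [on edge]
    (7,6)@(15, 13): e=[-24,52,0] → ·  [on edge]
    (11,6)@(23, 13): e=[0,84,-56] → ·  [on edge]
    (8,7)@(17, 15): e=[-32,60,0] → ·  [on edge]
  covered (6 px):
    · # · · · · · · · · · ·
    · # # · · · · · · · · ·
    · · # # · · · · · · · ·
    · · · · # · · · · · · ·
    · · · · · · · · · · · ·
    · · · · · · · · · · · ·
    · · · · · · · · · · · ·
    · · · · · · · · · · · ·
T1:
  2·area = 56
  edge (0, 6)→(16, 10): d=(16,4) inclusive
  edge (16, 10)→(10, 12): d=(-6,2) inclusive
  edge (10, 12)→(0, 6): d=(-10,-6) inclusive
    (1,3)@(3, 7): e=[4,44,8] → #
    (2,3)@(5, 7): e=[-4,40,20] → ·
    (1,4)@(3, 9): e=[36,32,-12] → ·
    (2,4)@(5, 9): e=[28,28,0] → #  [on edge]
    (3,4)@(7, 9): e=[20,24,12] → #
    (4,4)@(9, 9): e=[12,20,24] → #
    (5,4)@(11, 9): e=[4,16,36] → #
    (6,4)@(13, 9): e=[-4,12,48] → ·
    (9,4)@(19, 9): e=[-28,0,84] → ·  [on edge]
    (2,5)@(5, 11): e=[60,16,-20] → ·
    (3,5)@(7, 11): e=[52,12,-8] → ·
    (4,5)@(9, 11): e=[44,8,4] → #
    (6,5)@(13, 11): e=[28,0,28] → #  [on edge]
    (3,6)@(7, 13): e=[84,0,-28] → ·  [on edge]
    (0,7)@(1, 15): e=[140,0,-84] → ·  [on edge]
    (7,7)@(15, 15): e=[84,-28,0] → ·  [on edge]
  covered (8 px):
    · · · · · · · · · · · ·
    · · · · · · · · · · · ·
    · · · · · · · · · · · ·
    · # · · · · · · · · · ·
    · · # # # # · · · · · ·
    · · · · # # # · · · · ·
    · · · · · · · · · · · ·
    · · · · · · · · · · · ·
T2:
  2·area = 92
  edge (14, 8)→(7, 0): d=(-7,-8) inclusive
  edge (7, 0)→(22, 4): d=(15,4) inclusive
  edge (22, 4)→(14, 8): d=(-8,4) inclusive
    (4,0)@(9, 1): e=[9,7,76] → #
    (5,0)@(11, 1): e=[25,-1,68] → ·
    (4,1)@(9, 3): e=[-5,37,60] → ·
    (5,1)@(11, 3): e=[11,29,52] → #
    (6,1)@(13, 3): e=[27,21,44] → #
    (7,1)@(15, 3): e=[43,13,36] → #
    (8,1)@(17, 3): e=[59,5,28] → #
    (9,1)@(19, 3): e=[75,-3,20] → ·
    (5,2)@(11, 5): e=[-3,59,36] → ·
    (6,2)@(13, 5): e=[13,51,28] → #
    (9,2)@(19, 5): e=[61,27,4] → #
    (10,2)@(21, 5): e=[77,19,-4] → ·
  covered (10 px):
    · · · · # · · · · · · ·
    · · · · · # # # # · · ·
    · · · · · · # # # # · ·
    · · · · · · · # · · · ·
    · · · · · · · · · · · ·
    · · · · · · · · · · · ·
    · · · · · · · · · · · ·
    · · · · · · · · · · · ·
T3:
  2·area = 16  (B↔C swapped to make it positive)
  edge (14, 10)→(24, 8): d=(10,-2) inclusive
  edge (24, 8)→(12, 12): d=(-12,4) inclusive
  edge (12, 12)→(14, 10): d=(2,-2) inclusive
    (11,0)@(23, 1): e=[-72,88,0] → ·  [on edge]
    (10,1)@(21, 3): e=[-56,72,0] → ·  [on edge]
    (9,2)@(19, 5): e=[-40,56,0] → ·  [on edge]
    (8,3)@(17, 7): e=[-24,40,0] → ·  [on edge]
    (7,4)@(15, 9): e=[-8,24,0] → ·  [on edge]
    (9,4)@(19, 9): e=[0,8,8] → #  [on edge]
    (10,4)@(21, 9): e=[4,0,12] → #  [on edge]
    (11,4)@(23, 9): e=[8,-8,16] → ·
    (4,5)@(9, 11): e=[0,24,-8] → ·  [on edge]
    (6,5)@(13, 11): e=[8,8,0] → #  [on edge]
    (7,5)@(15, 11): e=[12,0,4] → #  [on edge]
    (8,5)@(17, 11): e=[16,-8,8] → ·
    (4,6)@(9, 13): e=[20,0,-4] → ·  [on edge]
    (5,6)@(11, 13): e=[24,-8,0] → ·  [on edge]
    (1,7)@(3, 15): e=[28,0,-12] → ·  [on edge]
    (4,7)@(9, 15): e=[40,-24,0] → ·  [on edge]
  covered (4 px):
    · · · · · · · · · · · ·
    · · · · · · · · · · · ·
    · · · · · · · · · · · ·
    · · · · · · · · · · · ·
    · · · · · · · · · # # ·
    · · · · · · # # · · · ·
    · · · · · · · · · · · ·
    · · · · · · · · · · · ·

Z-buffer (winner per pixel, '.' = empty):
  . 0 . . 2 . . . . . . .
  . 0 0 . . 2 2 2 2 . . .
  . . 0 0 . . 2 2 2 2 . .
  . 1 . . 0 . . 2 . . . .
  . . 1 1 1 1 . . . 3 3 .
  . . . . 1 1 3 3 . . . .
  . . . . . . . . . . . .
  . . . . . . . . . . . .

Final: 0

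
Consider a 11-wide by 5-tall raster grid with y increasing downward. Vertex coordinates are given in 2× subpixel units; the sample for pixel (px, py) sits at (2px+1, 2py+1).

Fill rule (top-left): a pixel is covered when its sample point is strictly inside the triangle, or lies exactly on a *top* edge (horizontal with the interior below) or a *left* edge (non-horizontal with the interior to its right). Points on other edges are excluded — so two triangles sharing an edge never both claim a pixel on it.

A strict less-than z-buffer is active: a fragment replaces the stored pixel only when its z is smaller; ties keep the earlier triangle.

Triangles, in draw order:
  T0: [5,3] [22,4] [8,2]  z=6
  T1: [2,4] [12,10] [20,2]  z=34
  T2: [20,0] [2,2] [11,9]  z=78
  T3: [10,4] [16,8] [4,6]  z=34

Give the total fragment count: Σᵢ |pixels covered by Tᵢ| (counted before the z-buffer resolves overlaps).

T0:
  2·area = 20  (B↔C swapped to make it positive)
  edge (5, 3)→(8, 2): d=(3,-1) top-left  bias=+0
  edge (8, 2)→(22, 4): d=(14,2) right/bottom  bias=-1
  edge (22, 4)→(5, 3): d=(-17,-1) top-left  bias=+0
    (0,0)@(1, 1): e=[-10,0,30] → ·  [on edge]
    (5,0)@(11, 1): e=[0,-20,40] → ·  [on edge]
    (2,1)@(5, 3): e=[0,20,0] → █  [on edge]
    (3,1)@(7, 3): e=[2,16,2] → █
    (4,1)@(9, 3): e=[4,12,4] → █
    (5,1)@(11, 3): e=[6,8,6] → █
    (6,1)@(13, 3): e=[8,4,8] → █
    (7,1)@(15, 3): e=[10,0,10] → ·  [on edge]
    (2,2)@(5, 5): e=[6,48,-34] → ·
    (3,2)@(7, 5): e=[8,44,-32] → ·
    (4,2)@(9, 5): e=[10,40,-30] → ·
    (5,2)@(11, 5): e=[12,36,-28] → ·
  covered (5 px):
    · · · · · · · · · · ·
    · · █ █ █ █ █ · · · ·
    · · · · · · · · · · ·
    · · · · · · · · · · ·
    · · · · · · · · · · ·
T1:
  2·area = 128  (B↔C swapped to make it positive)
  edge (2, 4)→(20, 2): d=(18,-2) top-left  bias=+0
  edge (20, 2)→(12, 10): d=(-8,8) right/bottom  bias=-1
  edge (12, 10)→(2, 4): d=(-10,-6) top-left  bias=+0
    (10,0)@(21, 1): e=[-16,0,144] → ·  [on edge]
    (5,1)@(11, 3): e=[0,64,64] → █  [on edge]
    (6,1)@(13, 3): e=[4,48,76] → █
    (7,1)@(15, 3): e=[8,32,88] → █
    (8,1)@(17, 3): e=[12,16,100] → █
    (9,1)@(19, 3): e=[16,0,112] → ·  [on edge]
    (2,2)@(5, 5): e=[24,96,8] → █
    (3,2)@(7, 5): e=[28,80,20] → █
    (4,2)@(9, 5): e=[32,64,32] → █
    (8,2)@(17, 5): e=[48,0,80] → ·  [on edge]
    (2,3)@(5, 7): e=[60,80,-12] → ·
    (3,3)@(7, 7): e=[64,64,0] → █  [on edge]
    (7,3)@(15, 7): e=[80,0,48] → ·  [on edge]
    (6,4)@(13, 9): e=[112,0,16] → ·  [on edge]
  covered (15 px):
    · · · · · · · · · · ·
    · · · · · █ █ █ █ · ·
    · · █ █ █ █ █ █ · · ·
    · · · █ █ █ █ · · · ·
    · · · · · █ · · · · ·
T2:
  2·area = 144  (B↔C swapped to make it positive)
  edge (20, 0)→(11, 9): d=(-9,9) right/bottom  bias=-1
  edge (11, 9)→(2, 2): d=(-9,-7) top-left  bias=+0
  edge (2, 2)→(20, 0): d=(18,-2) top-left  bias=+0
    (5,0)@(11, 1): e=[72,72,0] → █  [on edge]
    (6,0)@(13, 1): e=[54,86,4] → █
    (7,0)@(15, 1): e=[36,100,8] → █
    (8,0)@(17, 1): e=[18,114,12] → █
    (9,0)@(19, 1): e=[0,128,16] → ·  [on edge]
    (2,1)@(5, 3): e=[108,12,24] → █
    (3,1)@(7, 3): e=[90,26,28] → █
    (4,1)@(9, 3): e=[72,40,32] → █
    (8,1)@(17, 3): e=[0,96,48] → ·  [on edge]
    (2,2)@(5, 5): e=[90,-6,60] → ·
    (3,2)@(7, 5): e=[72,8,64] → █
    (7,2)@(15, 5): e=[0,64,80] → ·  [on edge]
    (6,3)@(13, 7): e=[0,32,112] → ·  [on edge]
    (5,4)@(11, 9): e=[0,0,144] → ·  [on edge]
  covered (16 px):
    · · · · · █ █ █ █ · ·
    · · █ █ █ █ █ █ · · ·
    · · · █ █ █ █ · · · ·
    · · · · █ █ · · · · ·
    · · · · · · · · · · ·
T3:
  2·area = 36
  edge (10, 4)→(16, 8): d=(6,4) right/bottom  bias=-1
  edge (16, 8)→(4, 6): d=(-12,-2) top-left  bias=+0
  edge (4, 6)→(10, 4): d=(6,-2) top-left  bias=+0
    (9,0)@(19, 1): e=[-54,90,0] → ·  [on edge]
    (6,1)@(13, 3): e=[-18,54,0] → ·  [on edge]
    (3,2)@(7, 5): e=[18,18,0] → █  [on edge]
    (4,2)@(9, 5): e=[10,22,4] → █
    (5,2)@(11, 5): e=[2,26,8] → █
    (6,2)@(13, 5): e=[-6,30,12] → ·
    (0,3)@(1, 7): e=[54,-18,0] → ·  [on edge]
    (3,3)@(7, 7): e=[30,-6,12] → ·
    (4,3)@(9, 7): e=[22,-2,16] → ·
    (5,3)@(11, 7): e=[14,2,20] → █
    (6,3)@(13, 7): e=[6,6,24] → █
    (7,3)@(15, 7): e=[-2,10,28] → ·
  covered (5 px):
    · · · · · · · · · · ·
    · · · · · · · · · · ·
    · · · █ █ █ · · · · ·
    · · · · · █ █ · · · ·
    · · · · · · · · · · ·

Answer: 41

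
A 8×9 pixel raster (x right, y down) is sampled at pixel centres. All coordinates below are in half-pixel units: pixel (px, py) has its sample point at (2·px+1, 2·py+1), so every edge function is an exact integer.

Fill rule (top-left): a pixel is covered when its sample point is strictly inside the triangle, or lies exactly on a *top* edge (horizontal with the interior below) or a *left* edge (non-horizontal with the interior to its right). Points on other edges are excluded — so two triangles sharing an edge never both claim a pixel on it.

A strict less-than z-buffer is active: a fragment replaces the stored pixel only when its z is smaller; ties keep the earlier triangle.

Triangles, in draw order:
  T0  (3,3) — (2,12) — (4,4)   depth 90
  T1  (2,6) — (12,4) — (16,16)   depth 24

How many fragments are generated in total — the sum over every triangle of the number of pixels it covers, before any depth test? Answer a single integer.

T0:
  2·area = 10  (B↔C swapped to make it positive)
  edge (3, 3)→(4, 4): d=(1,1) right/bottom  bias=-1
  edge (4, 4)→(2, 12): d=(-2,8) right/bottom  bias=-1
  edge (2, 12)→(3, 3): d=(1,-9) top-left  bias=+0
    (0,0)@(1, 1): e=[0,30,-20] → ·  [on edge]
    (1,1)@(3, 3): e=[0,10,0] → ·  [on edge]
    (1,2)@(3, 5): e=[2,6,2] → #
    (2,2)@(5, 5): e=[0,-10,20] → ·  [on edge]
    (1,3)@(3, 7): e=[4,2,4] → #
    (2,3)@(5, 7): e=[2,-14,22] → ·
    (3,3)@(7, 7): e=[0,-30,40] → ·  [on edge]
    (1,4)@(3, 9): e=[6,-2,6] → ·
    (4,4)@(9, 9): e=[0,-50,60] → ·  [on edge]
    (5,5)@(11, 11): e=[0,-70,80] → ·  [on edge]
    (6,6)@(13, 13): e=[0,-90,100] → ·  [on edge]
    (7,7)@(15, 15): e=[0,-110,120] → ·  [on edge]
  covered (2 px):
    · · · · · · · ·
    · · · · · · · ·
    · # · · · · · ·
    · # · · · · · ·
    · · · · · · · ·
    · · · · · · · ·
    · · · · · · · ·
    · · · · · · · ·
    · · · · · · · ·
T1:
  2·area = 128
  edge (2, 6)→(12, 4): d=(10,-2) top-left  bias=+0
  edge (12, 4)→(16, 16): d=(4,12) right/bottom  bias=-1
  edge (16, 16)→(2, 6): d=(-14,-10) top-left  bias=+0
    (5,0)@(11, 1): e=[-32,0,160] → ·  [on edge]
    (3,2)@(7, 5): e=[0,64,64] → #  [on edge]
    (4,2)@(9, 5): e=[4,40,84] → #
    (5,2)@(11, 5): e=[8,16,104] → #
    (6,2)@(13, 5): e=[12,-8,124] → ·
    (2,3)@(5, 7): e=[16,96,16] → #
    (6,3)@(13, 7): e=[32,0,96] → ·  [on edge]
    (2,4)@(5, 9): e=[36,104,-12] → ·
    (3,4)@(7, 9): e=[40,80,8] → #
    (6,4)@(13, 9): e=[52,8,68] → #
    (7,4)@(15, 9): e=[56,-16,88] → ·
    (3,5)@(7, 11): e=[60,88,-20] → ·
    (4,5)@(9, 11): e=[64,64,0] → #  [on edge]
    (7,6)@(15, 13): e=[96,0,32] → ·  [on edge]
  covered (16 px):
    · · · · · · · ·
    · · · · · · · ·
    · · · # # # · ·
    · · # # # # · ·
    · · · # # # # ·
    · · · · # # # ·
    · · · · · · # ·
    · · · · · · · #
    · · · · · · · ·

Answer: 18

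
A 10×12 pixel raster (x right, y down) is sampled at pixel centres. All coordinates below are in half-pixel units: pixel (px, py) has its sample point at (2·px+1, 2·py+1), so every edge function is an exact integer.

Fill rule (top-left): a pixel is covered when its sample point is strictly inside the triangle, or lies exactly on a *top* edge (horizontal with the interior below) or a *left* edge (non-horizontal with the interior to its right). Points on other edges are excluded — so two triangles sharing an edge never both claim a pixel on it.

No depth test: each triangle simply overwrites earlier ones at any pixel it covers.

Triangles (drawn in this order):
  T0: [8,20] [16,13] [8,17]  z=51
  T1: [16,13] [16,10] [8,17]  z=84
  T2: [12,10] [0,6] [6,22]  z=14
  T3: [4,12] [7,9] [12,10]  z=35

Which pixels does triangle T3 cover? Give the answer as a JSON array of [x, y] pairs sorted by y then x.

T0:
  2·area = 24  (B↔C swapped to make it positive)
  edge (8, 20)→(8, 17): d=(0,-3) top-left  bias=+0
  edge (8, 17)→(16, 13): d=(8,-4) top-left  bias=+0
  edge (16, 13)→(8, 20): d=(-8,7) right/bottom  bias=-1
    (6,7)@(13, 15): e=[15,4,5] → █
    (7,7)@(15, 15): e=[21,12,-9] → ·
    (4,8)@(9, 17): e=[3,4,17] → █
    (5,8)@(11, 17): e=[9,12,3] → █
    (6,8)@(13, 17): e=[15,20,-11] → ·
    (4,9)@(9, 19): e=[3,20,1] → █
    (5,9)@(11, 19): e=[9,28,-13] → ·
    (4,10)@(9, 21): e=[3,36,-15] → ·
  covered (4 px):
    · · · · · · · · · ·
    · · · · · · · · · ·
    · · · · · · · · · ·
    · · · · · · · · · ·
    · · · · · · · · · ·
    · · · · · · · · · ·
    · · · · · · · · · ·
    · · · · · · █ · · ·
    · · · · █ █ · · · ·
    · · · · █ · · · · ·
    · · · · · · · · · ·
    · · · · · · · · · ·
T1:
  2·area = 24  (B↔C swapped to make it positive)
  edge (16, 13)→(8, 17): d=(-8,4) right/bottom  bias=-1
  edge (8, 17)→(16, 10): d=(8,-7) top-left  bias=+0
  edge (16, 10)→(16, 13): d=(0,3) right/bottom  bias=-1
    (7,5)@(15, 11): e=[20,1,3] → █
    (8,5)@(17, 11): e=[12,15,-3] → ·
    (6,6)@(13, 13): e=[12,3,9] → █
    (8,6)@(17, 13): e=[-4,31,-3] → ·
    (5,7)@(11, 15): e=[4,5,15] → █
    (6,7)@(13, 15): e=[-4,19,9] → ·
    (7,7)@(15, 15): e=[-12,33,3] → ·
    (5,8)@(11, 17): e=[-12,21,15] → ·
  covered (4 px):
    · · · · · · · · · ·
    · · · · · · · · · ·
    · · · · · · · · · ·
    · · · · · · · · · ·
    · · · · · · · · · ·
    · · · · · · · █ · ·
    · · · · · · █ █ · ·
    · · · · · █ · · · ·
    · · · · · · · · · ·
    · · · · · · · · · ·
    · · · · · · · · · ·
    · · · · · · · · · ·
T2:
  2·area = 168  (B↔C swapped to make it positive)
  edge (12, 10)→(6, 22): d=(-6,12) right/bottom  bias=-1
  edge (6, 22)→(0, 6): d=(-6,-16) top-left  bias=+0
  edge (0, 6)→(12, 10): d=(12,4) right/bottom  bias=-1
    (0,3)@(1, 7): e=[150,10,8] → █
    (1,3)@(3, 7): e=[126,42,0] → ·  [on edge]
    (0,4)@(1, 9): e=[138,-2,32] → ·
    (1,4)@(3, 9): e=[114,30,24] → █
    (2,4)@(5, 9): e=[90,62,16] → █
    (3,4)@(7, 9): e=[66,94,8] → █
    (4,4)@(9, 9): e=[42,126,0] → ·  [on edge]
    (1,5)@(3, 11): e=[102,18,48] → █
    (4,5)@(9, 11): e=[30,114,24] → █
    (5,5)@(11, 11): e=[6,146,16] → █
    (6,5)@(13, 11): e=[-18,178,8] → ·
    (7,5)@(15, 11): e=[-42,210,0] → ·  [on edge]
  covered (20 px):
    · · · · · · · · · ·
    · · · · · · · · · ·
    · · · · · · · · · ·
    █ · · · · · · · · ·
    · █ █ █ · · · · · ·
    · █ █ █ █ █ · · · ·
    · █ █ █ █ · · · · ·
    · · █ █ █ · · · · ·
    · · █ █ · · · · · ·
    · · █ █ · · · · · ·
    · · · · · · · · · ·
    · · · · · · · · · ·
T3:
  2·area = 18
  edge (4, 12)→(7, 9): d=(3,-3) top-left  bias=+0
  edge (7, 9)→(12, 10): d=(5,1) right/bottom  bias=-1
  edge (12, 10)→(4, 12): d=(-8,2) right/bottom  bias=-1
    (7,0)@(15, 1): e=[0,-48,66] → ·  [on edge]
    (6,1)@(13, 3): e=[0,-36,54] → ·  [on edge]
    (5,2)@(11, 5): e=[0,-24,42] → ·  [on edge]
    (4,3)@(9, 7): e=[0,-12,30] → ·  [on edge]
    (3,4)@(7, 9): e=[0,0,18] → ·  [on edge]
    (2,5)@(5, 11): e=[0,12,6] → █  [on edge]
    (3,5)@(7, 11): e=[6,10,2] → █
    (4,5)@(9, 11): e=[12,8,-2] → ·
    (8,5)@(17, 11): e=[36,0,-18] → ·  [on edge]
    (1,6)@(3, 13): e=[0,24,-6] → ·  [on edge]
    (2,6)@(5, 13): e=[6,22,-10] → ·
    (3,6)@(7, 13): e=[12,20,-14] → ·
    (0,7)@(1, 15): e=[0,36,-18] → ·  [on edge]
  covered (2 px):
    · · · · · · · · · ·
    · · · · · · · · · ·
    · · · · · · · · · ·
    · · · · · · · · · ·
    · · · · · · · · · ·
    · · █ █ · · · · · ·
    · · · · · · · · · ·
    · · · · · · · · · ·
    · · · · · · · · · ·
    · · · · · · · · · ·
    · · · · · · · · · ·
    · · · · · · · · · ·

Answer: [[2,5],[3,5]]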